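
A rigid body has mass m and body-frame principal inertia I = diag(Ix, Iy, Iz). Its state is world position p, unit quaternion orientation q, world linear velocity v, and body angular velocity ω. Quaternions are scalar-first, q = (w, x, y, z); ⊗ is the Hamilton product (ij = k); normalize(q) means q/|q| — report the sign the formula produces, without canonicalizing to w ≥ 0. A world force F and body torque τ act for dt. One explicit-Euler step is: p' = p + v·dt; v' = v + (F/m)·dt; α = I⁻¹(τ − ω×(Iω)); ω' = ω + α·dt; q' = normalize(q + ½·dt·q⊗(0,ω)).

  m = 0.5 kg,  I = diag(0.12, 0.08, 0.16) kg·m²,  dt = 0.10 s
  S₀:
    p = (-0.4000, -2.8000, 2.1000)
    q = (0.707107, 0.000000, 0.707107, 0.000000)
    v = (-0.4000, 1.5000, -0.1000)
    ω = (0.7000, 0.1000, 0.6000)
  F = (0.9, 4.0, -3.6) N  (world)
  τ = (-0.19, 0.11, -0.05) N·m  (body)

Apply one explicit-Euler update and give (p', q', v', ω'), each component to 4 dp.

p' = (-0.4400, -2.6500, 2.0900)
q' = (0.7028, 0.0459, 0.7099, -0.0035)
v' = (-0.2200, 2.3000, -0.8200)
ω' = (0.5377, 0.2585, 0.5705)

angular accel α = (-1.6233, 1.5850, -0.2950)
ω' = ω + α·dt = (0.5377, 0.2585, 0.5705)
Hamilton product q⊗(0,ω) = (-0.0707107, 0.9192391, 0.0707107, -0.0707107)
updated quaternion q' = (0.7028, 0.0459, 0.7099, -0.0035)
a = (1.8000, 8.0000, -7.2000)
p' = p + v·dt = (-0.4400, -2.6500, 2.0900)
new velocity v' = (-0.2200, 2.3000, -0.8200)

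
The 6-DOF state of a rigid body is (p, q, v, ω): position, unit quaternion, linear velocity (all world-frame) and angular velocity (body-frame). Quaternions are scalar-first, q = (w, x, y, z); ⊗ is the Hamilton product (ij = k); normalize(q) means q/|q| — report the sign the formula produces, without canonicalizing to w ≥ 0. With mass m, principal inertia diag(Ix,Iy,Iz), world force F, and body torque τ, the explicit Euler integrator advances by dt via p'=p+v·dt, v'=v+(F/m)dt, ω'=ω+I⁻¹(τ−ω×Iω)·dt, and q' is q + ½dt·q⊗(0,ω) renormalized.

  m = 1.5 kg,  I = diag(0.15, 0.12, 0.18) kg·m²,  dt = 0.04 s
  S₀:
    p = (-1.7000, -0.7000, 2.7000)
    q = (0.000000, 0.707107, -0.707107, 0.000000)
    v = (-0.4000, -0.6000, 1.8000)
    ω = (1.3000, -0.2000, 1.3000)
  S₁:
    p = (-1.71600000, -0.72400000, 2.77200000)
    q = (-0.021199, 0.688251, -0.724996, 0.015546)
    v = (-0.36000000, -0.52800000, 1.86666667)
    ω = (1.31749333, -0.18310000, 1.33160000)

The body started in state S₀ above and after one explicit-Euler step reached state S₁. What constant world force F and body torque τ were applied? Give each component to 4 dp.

v₁ − v₀ = (0.04000000, 0.07200000, 0.06666667)
applied force F = (1.5000, 2.7000, 2.5000)
Δω = ω₁−ω₀ = (0.01749333, 0.01690000, 0.03160000)
precession coupling = (-0.0156, -0.0507, 0.0078)
I·α + gyro = (0.0500, 0.0000, 0.1500)

F = (1.5000, 2.7000, 2.5000)
τ = (0.0500, 0.0000, 0.1500)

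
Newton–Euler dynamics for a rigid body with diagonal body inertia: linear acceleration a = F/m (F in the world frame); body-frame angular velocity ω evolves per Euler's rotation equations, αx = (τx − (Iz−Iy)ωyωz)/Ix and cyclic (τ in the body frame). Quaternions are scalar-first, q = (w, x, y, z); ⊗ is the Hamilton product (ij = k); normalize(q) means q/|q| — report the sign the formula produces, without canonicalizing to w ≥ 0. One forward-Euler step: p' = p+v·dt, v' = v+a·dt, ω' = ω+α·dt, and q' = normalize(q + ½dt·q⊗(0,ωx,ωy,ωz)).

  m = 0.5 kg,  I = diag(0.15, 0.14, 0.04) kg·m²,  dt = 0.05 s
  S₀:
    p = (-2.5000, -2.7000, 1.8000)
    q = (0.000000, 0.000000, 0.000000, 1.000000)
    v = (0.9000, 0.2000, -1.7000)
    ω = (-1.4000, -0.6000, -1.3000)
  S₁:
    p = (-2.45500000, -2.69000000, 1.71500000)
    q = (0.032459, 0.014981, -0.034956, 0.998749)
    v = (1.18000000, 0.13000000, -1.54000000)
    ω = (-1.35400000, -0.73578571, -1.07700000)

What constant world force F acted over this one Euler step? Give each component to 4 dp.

velocity change Δv = (0.28000000, -0.07000000, 0.16000000)
F = m·Δv/dt = (2.8000, -0.7000, 1.6000)

F = (2.8000, -0.7000, 1.6000)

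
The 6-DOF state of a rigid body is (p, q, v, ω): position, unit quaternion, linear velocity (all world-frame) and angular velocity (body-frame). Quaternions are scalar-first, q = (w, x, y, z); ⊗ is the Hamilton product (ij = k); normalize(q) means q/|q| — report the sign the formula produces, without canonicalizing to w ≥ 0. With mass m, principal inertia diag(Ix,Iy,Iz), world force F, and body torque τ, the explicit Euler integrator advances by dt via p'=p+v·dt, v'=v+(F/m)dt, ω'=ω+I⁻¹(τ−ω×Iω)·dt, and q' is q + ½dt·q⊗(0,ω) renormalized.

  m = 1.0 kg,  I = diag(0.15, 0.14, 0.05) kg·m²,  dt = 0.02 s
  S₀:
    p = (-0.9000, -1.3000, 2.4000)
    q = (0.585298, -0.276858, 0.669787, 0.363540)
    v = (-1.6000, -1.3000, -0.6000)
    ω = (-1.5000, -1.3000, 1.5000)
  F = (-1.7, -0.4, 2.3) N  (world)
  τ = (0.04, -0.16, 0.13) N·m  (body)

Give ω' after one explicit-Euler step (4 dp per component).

gyro term ω×Iω = (0.1755, -0.2250, -0.0195)
α = I⁻¹(τ − ω×Iω) = (-0.9033, 0.4643, 2.9900)
ω + α·dt = (-1.5181, -1.2907, 1.5598)

ω' = (-1.5181, -1.2907, 1.5598)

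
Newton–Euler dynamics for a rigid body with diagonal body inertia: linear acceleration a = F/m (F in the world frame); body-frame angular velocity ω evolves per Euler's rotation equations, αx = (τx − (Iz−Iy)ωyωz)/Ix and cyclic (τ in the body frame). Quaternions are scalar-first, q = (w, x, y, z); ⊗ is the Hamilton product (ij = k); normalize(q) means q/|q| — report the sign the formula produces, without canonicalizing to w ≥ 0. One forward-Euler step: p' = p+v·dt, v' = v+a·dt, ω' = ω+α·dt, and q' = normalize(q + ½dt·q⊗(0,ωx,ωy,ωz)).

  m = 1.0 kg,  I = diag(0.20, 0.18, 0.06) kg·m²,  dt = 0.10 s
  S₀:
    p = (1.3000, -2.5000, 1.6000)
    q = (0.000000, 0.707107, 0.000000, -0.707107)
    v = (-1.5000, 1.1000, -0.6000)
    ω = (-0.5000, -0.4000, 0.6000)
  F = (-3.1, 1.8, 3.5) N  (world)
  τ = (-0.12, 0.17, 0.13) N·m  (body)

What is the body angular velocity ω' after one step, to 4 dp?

ω' = (-0.5744, -0.2822, 0.8233)

precession coupling ω×(Iω) = (0.0288, -0.0420, -0.0040)
angular accel α = (-0.7440, 1.1778, 2.2333)
ω' = ω + α·dt = (-0.5744, -0.2822, 0.8233)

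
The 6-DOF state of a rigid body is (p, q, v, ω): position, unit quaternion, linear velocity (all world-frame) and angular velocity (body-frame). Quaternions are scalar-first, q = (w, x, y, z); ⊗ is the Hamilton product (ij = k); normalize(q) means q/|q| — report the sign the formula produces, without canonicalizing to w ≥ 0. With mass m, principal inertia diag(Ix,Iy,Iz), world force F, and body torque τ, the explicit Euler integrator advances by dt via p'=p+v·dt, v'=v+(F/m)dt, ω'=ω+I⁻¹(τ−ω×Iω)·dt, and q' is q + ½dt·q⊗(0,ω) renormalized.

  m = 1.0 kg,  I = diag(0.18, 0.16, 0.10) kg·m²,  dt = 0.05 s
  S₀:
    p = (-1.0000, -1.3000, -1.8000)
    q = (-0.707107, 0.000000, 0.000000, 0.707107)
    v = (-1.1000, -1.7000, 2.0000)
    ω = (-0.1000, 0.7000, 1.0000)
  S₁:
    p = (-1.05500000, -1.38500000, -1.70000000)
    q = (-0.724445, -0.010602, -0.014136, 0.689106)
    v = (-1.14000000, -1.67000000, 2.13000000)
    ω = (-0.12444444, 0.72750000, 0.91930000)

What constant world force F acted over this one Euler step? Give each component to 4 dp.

F = (-0.8000, 0.6000, 2.6000)

v₁ − v₀ = (-0.04000000, 0.03000000, 0.13000000)
applied force F = (-0.8000, 0.6000, 2.6000)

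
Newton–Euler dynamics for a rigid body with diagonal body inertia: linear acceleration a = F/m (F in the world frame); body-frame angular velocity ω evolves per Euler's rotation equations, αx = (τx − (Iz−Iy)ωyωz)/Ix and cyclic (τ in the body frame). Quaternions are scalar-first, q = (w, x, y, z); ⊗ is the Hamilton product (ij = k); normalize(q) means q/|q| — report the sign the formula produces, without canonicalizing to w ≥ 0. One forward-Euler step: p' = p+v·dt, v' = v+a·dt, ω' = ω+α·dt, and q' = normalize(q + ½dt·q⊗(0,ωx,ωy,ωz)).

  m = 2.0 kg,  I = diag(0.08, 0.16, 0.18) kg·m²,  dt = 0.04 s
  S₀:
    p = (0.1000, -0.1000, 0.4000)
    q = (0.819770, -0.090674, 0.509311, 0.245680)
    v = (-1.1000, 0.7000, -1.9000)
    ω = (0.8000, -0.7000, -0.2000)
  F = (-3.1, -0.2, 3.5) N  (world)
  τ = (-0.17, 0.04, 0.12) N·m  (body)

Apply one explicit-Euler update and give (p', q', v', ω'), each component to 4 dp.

linear accel F/m = (-1.5500, -0.1000, 1.7500)
p + v·dt = (0.0560, -0.0720, 0.3240)
v + (F/m)dt = (-1.1620, 0.6960, -1.8300)
precession coupling ω×(Iω) = (0.0028, 0.0160, -0.0448)
(τ − ω×Iω)/I = (-2.1600, 0.1500, 0.9156)
ω + α·dt = (0.7136, -0.6940, -0.1634)
q⊗(0,ω) = (0.4781929, 0.7259298, -0.3954298, -0.5079310)
q + ½dt·q⊗(0,ω), renormalized = (0.8291, -0.0761, 0.5013, 0.2355)

p' = (0.0560, -0.0720, 0.3240)
q' = (0.8291, -0.0761, 0.5013, 0.2355)
v' = (-1.1620, 0.6960, -1.8300)
ω' = (0.7136, -0.6940, -0.1634)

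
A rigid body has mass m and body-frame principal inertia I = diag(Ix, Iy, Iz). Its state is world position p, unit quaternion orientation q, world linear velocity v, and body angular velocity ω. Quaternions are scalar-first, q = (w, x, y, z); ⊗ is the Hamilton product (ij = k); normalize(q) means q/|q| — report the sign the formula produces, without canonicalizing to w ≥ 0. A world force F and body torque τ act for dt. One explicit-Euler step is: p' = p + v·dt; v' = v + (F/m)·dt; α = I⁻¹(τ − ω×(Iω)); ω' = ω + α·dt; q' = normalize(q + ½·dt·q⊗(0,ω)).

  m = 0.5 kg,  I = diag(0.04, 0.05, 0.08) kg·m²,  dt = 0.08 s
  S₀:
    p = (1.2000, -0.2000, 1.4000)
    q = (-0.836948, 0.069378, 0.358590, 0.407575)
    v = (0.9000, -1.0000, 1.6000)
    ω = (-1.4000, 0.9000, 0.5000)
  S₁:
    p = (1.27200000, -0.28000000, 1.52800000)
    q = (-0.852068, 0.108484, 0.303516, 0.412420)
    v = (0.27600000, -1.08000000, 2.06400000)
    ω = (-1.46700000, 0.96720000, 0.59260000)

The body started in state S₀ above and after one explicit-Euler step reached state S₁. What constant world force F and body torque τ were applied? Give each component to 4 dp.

F = (-3.9000, -0.5000, 2.9000)
τ = (-0.0200, 0.0700, 0.0800)

Δω = ω₁−ω₀ = (-0.06700000, 0.06720000, 0.09260000)
ω₀×(Iω₀) = (0.0135, 0.0280, -0.0126)
I·α + gyro = (-0.0200, 0.0700, 0.0800)
v₁ − v₀ = (-0.62400000, -0.08000000, 0.46400000)
applied force F = (-3.9000, -0.5000, 2.9000)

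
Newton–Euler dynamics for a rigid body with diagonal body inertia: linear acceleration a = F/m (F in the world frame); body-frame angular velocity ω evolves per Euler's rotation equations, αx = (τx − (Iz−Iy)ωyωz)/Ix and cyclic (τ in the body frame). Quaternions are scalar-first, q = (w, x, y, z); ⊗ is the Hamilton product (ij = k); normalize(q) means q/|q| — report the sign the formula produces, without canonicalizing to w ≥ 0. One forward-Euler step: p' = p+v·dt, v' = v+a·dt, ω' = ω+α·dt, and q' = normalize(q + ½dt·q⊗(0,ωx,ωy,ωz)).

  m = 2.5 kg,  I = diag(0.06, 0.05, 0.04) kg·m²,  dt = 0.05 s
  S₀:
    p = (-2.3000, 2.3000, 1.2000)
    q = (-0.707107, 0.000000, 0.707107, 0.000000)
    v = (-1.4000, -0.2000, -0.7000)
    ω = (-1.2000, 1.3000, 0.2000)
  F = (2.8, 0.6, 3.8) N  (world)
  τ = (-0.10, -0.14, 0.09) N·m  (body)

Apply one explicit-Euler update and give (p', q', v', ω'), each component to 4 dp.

p' = (-2.3700, 2.2900, 1.1650)
q' = (-0.7294, 0.0247, 0.6834, 0.0177)
v' = (-1.3440, -0.1880, -0.6240)
ω' = (-1.2812, 1.1648, 0.2930)

α = I⁻¹(τ − ω×Iω) = (-1.6233, -2.7040, 1.8600)
new body rate ω' = (-1.2812, 1.1648, 0.2930)
2q̇ = q⊗(0,ω) = (-0.9192391, 0.9899498, -0.9192391, 0.7071070)
updated quaternion q' = (-0.7294, 0.0247, 0.6834, 0.0177)
new position p' = (-2.3700, 2.2900, 1.1650)
v + (F/m)dt = (-1.3440, -0.1880, -0.6240)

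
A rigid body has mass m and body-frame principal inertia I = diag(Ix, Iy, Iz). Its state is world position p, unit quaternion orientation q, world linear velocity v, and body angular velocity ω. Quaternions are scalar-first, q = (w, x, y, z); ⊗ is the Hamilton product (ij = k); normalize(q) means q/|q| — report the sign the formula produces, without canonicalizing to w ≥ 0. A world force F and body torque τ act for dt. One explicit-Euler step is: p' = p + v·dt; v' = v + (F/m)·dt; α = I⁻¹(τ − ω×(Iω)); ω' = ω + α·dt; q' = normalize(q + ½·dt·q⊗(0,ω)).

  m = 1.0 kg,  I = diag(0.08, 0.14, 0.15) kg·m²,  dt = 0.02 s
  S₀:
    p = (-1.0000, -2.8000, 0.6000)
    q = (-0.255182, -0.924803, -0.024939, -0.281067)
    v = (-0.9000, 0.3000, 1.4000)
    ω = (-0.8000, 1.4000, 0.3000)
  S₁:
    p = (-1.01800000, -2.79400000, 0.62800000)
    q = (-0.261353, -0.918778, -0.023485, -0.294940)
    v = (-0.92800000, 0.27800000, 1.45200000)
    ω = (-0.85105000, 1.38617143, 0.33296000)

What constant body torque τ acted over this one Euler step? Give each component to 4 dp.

τ = (-0.2000, -0.0800, 0.1800)

rate change Δω = (-0.05105000, -0.01382857, 0.03296000)
I·α + gyro = (-0.2000, -0.0800, 0.1800)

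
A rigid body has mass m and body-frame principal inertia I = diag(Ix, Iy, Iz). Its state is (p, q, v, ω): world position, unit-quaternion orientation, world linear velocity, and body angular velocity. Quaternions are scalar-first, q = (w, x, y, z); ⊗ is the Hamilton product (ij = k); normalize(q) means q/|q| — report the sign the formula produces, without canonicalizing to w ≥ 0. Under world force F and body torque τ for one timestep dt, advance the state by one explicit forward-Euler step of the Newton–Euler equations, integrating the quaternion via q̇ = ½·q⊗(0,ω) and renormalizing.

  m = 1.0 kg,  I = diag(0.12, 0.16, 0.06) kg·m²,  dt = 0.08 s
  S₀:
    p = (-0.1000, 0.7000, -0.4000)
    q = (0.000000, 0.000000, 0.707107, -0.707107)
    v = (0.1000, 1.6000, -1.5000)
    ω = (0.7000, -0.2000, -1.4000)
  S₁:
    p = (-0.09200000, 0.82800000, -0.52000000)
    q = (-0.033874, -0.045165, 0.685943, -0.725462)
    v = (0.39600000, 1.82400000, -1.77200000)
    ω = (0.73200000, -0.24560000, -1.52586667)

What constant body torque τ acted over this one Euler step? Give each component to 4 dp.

rate change Δω = (0.03200000, -0.04560000, -0.12586667)
gyro term ω₀×Iω₀ = (-0.0280, -0.0588, -0.0056)
applied torque τ = (0.0200, -0.1500, -0.1000)

τ = (0.0200, -0.1500, -0.1000)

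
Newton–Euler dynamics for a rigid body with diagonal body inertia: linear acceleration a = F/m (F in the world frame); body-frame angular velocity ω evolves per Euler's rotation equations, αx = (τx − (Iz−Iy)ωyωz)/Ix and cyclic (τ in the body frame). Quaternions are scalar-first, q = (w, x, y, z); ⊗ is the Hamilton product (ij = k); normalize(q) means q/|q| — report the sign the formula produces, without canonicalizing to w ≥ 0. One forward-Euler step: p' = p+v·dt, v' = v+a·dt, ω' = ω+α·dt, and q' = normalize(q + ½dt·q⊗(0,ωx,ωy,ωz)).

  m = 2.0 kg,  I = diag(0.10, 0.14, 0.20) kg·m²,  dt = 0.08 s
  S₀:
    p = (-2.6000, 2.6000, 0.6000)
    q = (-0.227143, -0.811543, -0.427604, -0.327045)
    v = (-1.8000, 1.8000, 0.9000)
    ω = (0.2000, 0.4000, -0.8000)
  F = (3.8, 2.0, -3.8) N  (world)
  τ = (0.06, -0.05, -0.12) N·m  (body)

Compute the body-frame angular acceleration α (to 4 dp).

gyro term ω×Iω = (-0.0192, 0.0160, 0.0032)
α = I⁻¹(τ − ω×Iω) = (0.7920, -0.4714, -0.6160)

α = (0.7920, -0.4714, -0.6160)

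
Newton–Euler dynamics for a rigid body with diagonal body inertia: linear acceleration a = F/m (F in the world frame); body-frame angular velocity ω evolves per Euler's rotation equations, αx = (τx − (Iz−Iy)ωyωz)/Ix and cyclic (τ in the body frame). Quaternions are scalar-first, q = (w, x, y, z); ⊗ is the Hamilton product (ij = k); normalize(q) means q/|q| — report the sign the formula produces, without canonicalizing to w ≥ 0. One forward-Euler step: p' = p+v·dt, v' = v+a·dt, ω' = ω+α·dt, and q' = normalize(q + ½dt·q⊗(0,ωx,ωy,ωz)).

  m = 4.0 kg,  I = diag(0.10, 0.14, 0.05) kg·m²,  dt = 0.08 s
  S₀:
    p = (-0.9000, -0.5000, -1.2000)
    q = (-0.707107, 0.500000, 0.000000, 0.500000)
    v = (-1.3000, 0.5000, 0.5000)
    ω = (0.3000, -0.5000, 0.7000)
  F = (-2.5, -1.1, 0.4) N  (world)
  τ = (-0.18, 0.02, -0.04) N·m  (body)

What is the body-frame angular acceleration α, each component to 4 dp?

α = (-2.1150, 0.0679, -0.6800)

gyro term ω×Iω = (0.0315, 0.0105, -0.0060)
α = I⁻¹(τ − ω×Iω) = (-2.1150, 0.0679, -0.6800)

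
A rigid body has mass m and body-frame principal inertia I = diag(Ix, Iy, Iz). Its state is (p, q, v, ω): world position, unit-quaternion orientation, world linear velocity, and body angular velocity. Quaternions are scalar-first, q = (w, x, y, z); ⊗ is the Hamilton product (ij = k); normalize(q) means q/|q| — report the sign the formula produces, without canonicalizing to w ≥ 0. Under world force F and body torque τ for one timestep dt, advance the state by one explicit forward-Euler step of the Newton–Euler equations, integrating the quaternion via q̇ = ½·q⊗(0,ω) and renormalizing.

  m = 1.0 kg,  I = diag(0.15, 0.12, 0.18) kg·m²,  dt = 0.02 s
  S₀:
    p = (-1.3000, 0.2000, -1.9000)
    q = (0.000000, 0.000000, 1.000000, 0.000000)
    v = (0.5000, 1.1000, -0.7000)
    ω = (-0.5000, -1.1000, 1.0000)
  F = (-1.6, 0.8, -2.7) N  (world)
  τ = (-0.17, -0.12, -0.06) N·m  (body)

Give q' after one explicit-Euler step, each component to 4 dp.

2q̇ = q⊗(0,ω) = (1.1000000, 1.0000000, 0.0000000, 0.5000000)
q' = normalize(q + ½dt·q⊗(0,ω)) = (0.0110, 0.0100, 0.9999, 0.0050)

q' = (0.0110, 0.0100, 0.9999, 0.0050)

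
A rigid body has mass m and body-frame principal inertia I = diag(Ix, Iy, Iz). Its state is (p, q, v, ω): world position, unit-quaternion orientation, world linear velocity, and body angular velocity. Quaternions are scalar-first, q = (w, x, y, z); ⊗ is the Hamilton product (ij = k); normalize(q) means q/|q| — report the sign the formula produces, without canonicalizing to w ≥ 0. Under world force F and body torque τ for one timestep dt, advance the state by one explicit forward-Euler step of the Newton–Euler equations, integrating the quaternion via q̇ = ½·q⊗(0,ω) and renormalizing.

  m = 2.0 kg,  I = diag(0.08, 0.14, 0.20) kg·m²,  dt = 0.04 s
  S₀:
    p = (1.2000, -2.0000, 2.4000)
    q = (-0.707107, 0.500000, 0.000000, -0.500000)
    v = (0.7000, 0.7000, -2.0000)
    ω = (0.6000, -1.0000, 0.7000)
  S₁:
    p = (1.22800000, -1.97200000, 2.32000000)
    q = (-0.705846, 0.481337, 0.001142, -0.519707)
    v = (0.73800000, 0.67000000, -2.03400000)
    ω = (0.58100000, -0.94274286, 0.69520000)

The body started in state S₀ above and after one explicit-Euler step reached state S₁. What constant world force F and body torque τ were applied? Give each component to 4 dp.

v₁ − v₀ = (0.03800000, -0.03000000, -0.03400000)
applied force F = (1.9000, -1.5000, -1.7000)
Δω = ω₁−ω₀ = (-0.01900000, 0.05725714, -0.00480000)
ω₀×(Iω₀) = (-0.0420, -0.0504, -0.0360)
I·α + gyro = (-0.0800, 0.1500, -0.0600)

F = (1.9000, -1.5000, -1.7000)
τ = (-0.0800, 0.1500, -0.0600)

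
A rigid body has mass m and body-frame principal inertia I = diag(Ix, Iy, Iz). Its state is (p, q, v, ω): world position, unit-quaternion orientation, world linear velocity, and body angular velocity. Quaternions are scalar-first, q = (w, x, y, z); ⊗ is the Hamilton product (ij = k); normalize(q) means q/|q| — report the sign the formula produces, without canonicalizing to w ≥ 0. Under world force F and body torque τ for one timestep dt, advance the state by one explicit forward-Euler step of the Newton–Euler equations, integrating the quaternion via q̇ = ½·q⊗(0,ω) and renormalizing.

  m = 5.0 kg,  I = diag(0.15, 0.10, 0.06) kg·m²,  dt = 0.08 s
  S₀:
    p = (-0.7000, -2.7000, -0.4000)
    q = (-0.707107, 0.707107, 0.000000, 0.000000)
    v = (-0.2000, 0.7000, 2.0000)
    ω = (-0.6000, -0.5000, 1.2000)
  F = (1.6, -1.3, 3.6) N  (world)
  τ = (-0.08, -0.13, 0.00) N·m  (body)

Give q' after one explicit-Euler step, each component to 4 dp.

q' = (-0.6890, 0.7229, -0.0198, -0.0480)

q⊗(0,ω) = (0.4242642, 0.4242642, -0.4949749, -1.2020819)
updated quaternion q' = (-0.6890, 0.7229, -0.0198, -0.0480)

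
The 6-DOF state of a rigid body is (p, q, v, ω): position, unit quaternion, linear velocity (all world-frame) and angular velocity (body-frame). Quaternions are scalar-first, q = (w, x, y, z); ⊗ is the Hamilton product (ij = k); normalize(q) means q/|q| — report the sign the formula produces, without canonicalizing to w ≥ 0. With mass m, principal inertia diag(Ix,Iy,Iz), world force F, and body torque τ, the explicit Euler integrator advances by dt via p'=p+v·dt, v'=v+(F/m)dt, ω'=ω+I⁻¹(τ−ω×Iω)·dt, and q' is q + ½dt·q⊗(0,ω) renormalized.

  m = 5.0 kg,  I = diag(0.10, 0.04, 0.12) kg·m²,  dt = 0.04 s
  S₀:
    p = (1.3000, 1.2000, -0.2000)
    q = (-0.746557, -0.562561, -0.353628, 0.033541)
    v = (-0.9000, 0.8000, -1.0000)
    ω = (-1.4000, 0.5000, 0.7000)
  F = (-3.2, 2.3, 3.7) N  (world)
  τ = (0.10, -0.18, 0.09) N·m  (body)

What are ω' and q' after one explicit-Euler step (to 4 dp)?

precession coupling ω×(Iω) = (0.0280, 0.0196, 0.0420)
angular accel α = (0.7200, -4.9900, 0.4000)
ω' = ω + α·dt = (-1.3712, 0.3004, 0.7160)
Hamilton product q⊗(0,ω) = (-0.6342501, 0.7808697, -0.0264432, -1.2989496)
q' = normalize(q + ½dt·q⊗(0,ω)) = (-0.7588, -0.5466, -0.3540, 0.0076)

ω' = (-1.3712, 0.3004, 0.7160)
q' = (-0.7588, -0.5466, -0.3540, 0.0076)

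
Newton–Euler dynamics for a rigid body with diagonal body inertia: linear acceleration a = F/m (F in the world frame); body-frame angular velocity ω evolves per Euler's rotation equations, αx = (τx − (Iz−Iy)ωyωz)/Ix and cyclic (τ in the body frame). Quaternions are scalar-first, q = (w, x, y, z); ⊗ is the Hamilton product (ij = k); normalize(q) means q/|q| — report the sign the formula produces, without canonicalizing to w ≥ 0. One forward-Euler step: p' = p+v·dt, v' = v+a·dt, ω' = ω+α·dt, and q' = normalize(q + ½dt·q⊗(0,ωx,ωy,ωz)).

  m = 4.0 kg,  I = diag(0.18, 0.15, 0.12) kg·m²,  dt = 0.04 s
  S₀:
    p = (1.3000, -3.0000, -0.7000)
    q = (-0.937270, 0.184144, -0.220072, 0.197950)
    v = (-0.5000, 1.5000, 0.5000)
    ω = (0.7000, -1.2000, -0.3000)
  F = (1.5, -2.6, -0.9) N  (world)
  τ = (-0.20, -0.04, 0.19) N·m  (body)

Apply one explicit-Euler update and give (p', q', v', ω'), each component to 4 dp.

linear accel F/m = (0.3750, -0.6500, -0.2250)
new position p' = (1.2800, -2.9400, -0.6800)
v' = v + a·dt = (-0.4850, 1.4740, 0.4910)
ω×(Iω) gyroscopic = (-0.0108, -0.0126, 0.0252)
angular accel α = (-1.0511, -0.1827, 1.3733)
ω' = ω + α·dt = (0.6580, -1.2073, -0.2451)
Hamilton product q⊗(0,ω) = (-0.3336022, -0.3525274, 1.3185322, 0.2142586)
q' = normalize(q + ½dt·q⊗(0,ω)) = (-0.9436, 0.1770, -0.1936, 0.2022)

p' = (1.2800, -2.9400, -0.6800)
q' = (-0.9436, 0.1770, -0.1936, 0.2022)
v' = (-0.4850, 1.4740, 0.4910)
ω' = (0.6580, -1.2073, -0.2451)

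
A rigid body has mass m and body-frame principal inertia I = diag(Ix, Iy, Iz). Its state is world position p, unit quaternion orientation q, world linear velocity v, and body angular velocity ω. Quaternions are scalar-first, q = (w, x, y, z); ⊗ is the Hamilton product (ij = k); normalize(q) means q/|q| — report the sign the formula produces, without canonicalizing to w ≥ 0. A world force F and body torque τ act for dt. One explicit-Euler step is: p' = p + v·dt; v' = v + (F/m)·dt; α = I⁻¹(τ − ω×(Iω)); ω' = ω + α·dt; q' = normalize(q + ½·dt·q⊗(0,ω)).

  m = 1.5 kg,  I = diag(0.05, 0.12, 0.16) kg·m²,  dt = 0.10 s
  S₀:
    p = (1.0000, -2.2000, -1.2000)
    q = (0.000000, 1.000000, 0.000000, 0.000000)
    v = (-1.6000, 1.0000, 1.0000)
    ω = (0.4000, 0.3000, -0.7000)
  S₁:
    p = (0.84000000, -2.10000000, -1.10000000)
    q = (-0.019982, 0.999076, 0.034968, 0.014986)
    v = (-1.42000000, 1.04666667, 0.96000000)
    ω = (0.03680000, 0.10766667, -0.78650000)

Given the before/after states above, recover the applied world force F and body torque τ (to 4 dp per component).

F = (2.7000, 0.7000, -0.6000)
τ = (-0.1900, -0.2000, -0.1300)

rate change Δω = (-0.36320000, -0.19233333, -0.08650000)
ω₀×(Iω₀) = (-0.0084, 0.0308, 0.0084)
applied torque τ = (-0.1900, -0.2000, -0.1300)
v₁ − v₀ = (0.18000000, 0.04666667, -0.04000000)
applied force F = (2.7000, 0.7000, -0.6000)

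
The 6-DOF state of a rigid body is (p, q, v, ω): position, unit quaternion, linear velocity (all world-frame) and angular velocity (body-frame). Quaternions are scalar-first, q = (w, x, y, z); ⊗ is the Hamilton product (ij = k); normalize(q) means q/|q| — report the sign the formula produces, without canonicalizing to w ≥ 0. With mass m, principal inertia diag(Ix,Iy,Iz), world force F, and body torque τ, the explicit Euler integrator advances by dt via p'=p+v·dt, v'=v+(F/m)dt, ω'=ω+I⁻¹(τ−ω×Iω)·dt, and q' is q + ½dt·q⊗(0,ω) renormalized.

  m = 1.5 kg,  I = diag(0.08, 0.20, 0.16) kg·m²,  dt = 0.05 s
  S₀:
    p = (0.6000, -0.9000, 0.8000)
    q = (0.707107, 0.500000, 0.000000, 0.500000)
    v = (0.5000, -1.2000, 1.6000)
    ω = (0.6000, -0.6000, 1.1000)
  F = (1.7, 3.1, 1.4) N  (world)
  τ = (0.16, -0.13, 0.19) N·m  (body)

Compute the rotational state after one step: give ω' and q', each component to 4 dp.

ω' = (0.6835, -0.6193, 1.1729)
q' = (0.6854, 0.5178, -0.0168, 0.5116)

ω×(Iω) gyroscopic = (0.0264, -0.0528, -0.0432)
(τ − ω×Iω)/I = (1.6700, -0.3860, 1.4575)
ω + α·dt = (0.6835, -0.6193, 1.1729)
q⊗(0,ω) = (-0.8500000, 0.7242642, -0.6742642, 0.4778177)
q' = normalize(q + ½dt·q⊗(0,ω)) = (0.6854, 0.5178, -0.0168, 0.5116)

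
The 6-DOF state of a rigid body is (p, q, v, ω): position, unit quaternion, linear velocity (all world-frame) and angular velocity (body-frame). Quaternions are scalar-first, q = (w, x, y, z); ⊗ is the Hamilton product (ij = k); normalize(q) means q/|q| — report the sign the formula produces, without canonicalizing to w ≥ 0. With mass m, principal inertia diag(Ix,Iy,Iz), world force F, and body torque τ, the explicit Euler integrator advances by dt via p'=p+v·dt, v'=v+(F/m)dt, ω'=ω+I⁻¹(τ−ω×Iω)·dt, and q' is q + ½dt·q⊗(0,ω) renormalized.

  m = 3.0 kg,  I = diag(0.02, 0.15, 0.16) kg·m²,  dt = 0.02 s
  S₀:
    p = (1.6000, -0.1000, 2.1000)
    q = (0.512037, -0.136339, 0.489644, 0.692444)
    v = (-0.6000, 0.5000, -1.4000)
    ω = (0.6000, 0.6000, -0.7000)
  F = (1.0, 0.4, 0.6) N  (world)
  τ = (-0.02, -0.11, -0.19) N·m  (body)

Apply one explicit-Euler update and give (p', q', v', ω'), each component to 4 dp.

angular accel α = (-0.7900, -1.1253, -1.4800)
ω' = ω + α·dt = (0.5842, 0.5775, -0.7296)
Hamilton product q⊗(0,ω) = (0.2727278, -0.4509950, 0.6272513, -0.7340157)
q + ½dt·q⊗(0,ω), renormalized = (0.5147, -0.1408, 0.4959, 0.6851)
a = F/m = (0.3333, 0.1333, 0.2000)
p + v·dt = (1.5880, -0.0900, 2.0720)
v + (F/m)dt = (-0.5933, 0.5027, -1.3960)

p' = (1.5880, -0.0900, 2.0720)
q' = (0.5147, -0.1408, 0.4959, 0.6851)
v' = (-0.5933, 0.5027, -1.3960)
ω' = (0.5842, 0.5775, -0.7296)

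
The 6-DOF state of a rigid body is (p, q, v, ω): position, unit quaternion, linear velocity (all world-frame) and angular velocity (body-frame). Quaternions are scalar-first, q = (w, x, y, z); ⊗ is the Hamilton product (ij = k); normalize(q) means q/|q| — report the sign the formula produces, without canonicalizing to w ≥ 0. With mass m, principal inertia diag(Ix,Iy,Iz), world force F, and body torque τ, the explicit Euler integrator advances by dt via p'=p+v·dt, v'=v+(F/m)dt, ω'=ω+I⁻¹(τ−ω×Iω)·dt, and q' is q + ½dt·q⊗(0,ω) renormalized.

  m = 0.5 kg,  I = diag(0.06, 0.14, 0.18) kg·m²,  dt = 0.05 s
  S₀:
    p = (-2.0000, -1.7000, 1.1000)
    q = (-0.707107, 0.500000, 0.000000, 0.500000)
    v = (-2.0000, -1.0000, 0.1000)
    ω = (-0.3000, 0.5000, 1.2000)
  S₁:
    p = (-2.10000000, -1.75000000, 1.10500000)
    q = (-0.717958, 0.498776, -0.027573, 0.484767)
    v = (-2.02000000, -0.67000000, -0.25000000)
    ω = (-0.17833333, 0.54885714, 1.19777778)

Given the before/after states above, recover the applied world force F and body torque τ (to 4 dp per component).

F = (-0.2000, 3.3000, -3.5000)
τ = (0.1700, 0.1800, -0.0200)

velocity change Δv = (-0.02000000, 0.33000000, -0.35000000)
F = m·Δv/dt = (-0.2000, 3.3000, -3.5000)
Δω = ω₁−ω₀ = (0.12166667, 0.04885714, -0.00222222)
gyro term ω₀×Iω₀ = (0.0240, 0.0432, -0.0120)
I·α + gyro = (0.1700, 0.1800, -0.0200)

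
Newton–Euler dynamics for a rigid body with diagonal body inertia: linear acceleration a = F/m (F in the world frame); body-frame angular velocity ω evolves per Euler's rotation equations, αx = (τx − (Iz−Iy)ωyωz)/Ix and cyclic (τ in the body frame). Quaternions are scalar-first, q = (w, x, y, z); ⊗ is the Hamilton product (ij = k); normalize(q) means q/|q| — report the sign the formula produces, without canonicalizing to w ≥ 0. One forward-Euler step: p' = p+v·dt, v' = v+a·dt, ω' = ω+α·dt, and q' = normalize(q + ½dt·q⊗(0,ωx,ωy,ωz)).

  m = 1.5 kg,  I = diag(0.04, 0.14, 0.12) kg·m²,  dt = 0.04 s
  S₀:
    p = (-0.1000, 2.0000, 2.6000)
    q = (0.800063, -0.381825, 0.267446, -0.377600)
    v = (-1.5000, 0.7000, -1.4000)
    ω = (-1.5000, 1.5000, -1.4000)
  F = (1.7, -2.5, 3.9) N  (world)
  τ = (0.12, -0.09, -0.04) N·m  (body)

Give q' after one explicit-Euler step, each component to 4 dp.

q' = (0.7690, -0.4015, 0.2917, -0.4029)

2q̇ = q⊗(0,ω) = (-1.5025465, -1.0081189, 1.2319395, -1.2916567)
q + ½dt·q⊗(0,ω), renormalized = (0.7690, -0.4015, 0.2917, -0.4029)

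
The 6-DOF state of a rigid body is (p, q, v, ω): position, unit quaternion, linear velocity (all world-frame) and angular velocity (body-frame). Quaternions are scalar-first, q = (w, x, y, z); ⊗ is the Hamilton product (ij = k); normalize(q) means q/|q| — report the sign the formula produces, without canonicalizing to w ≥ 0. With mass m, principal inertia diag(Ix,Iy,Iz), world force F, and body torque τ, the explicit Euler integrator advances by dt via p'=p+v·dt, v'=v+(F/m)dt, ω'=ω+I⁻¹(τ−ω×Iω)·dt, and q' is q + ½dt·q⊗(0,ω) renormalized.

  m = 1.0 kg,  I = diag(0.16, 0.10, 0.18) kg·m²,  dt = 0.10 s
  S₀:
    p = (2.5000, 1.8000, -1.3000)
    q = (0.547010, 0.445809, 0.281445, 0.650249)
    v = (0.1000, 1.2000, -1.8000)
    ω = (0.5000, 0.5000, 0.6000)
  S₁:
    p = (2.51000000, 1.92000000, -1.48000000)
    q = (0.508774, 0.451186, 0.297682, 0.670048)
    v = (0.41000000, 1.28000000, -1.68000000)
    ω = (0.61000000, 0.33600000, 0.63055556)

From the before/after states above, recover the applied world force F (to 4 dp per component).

v₁ − v₀ = (0.31000000, 0.08000000, 0.12000000)
applied force F = (3.1000, 0.8000, 1.2000)

F = (3.1000, 0.8000, 1.2000)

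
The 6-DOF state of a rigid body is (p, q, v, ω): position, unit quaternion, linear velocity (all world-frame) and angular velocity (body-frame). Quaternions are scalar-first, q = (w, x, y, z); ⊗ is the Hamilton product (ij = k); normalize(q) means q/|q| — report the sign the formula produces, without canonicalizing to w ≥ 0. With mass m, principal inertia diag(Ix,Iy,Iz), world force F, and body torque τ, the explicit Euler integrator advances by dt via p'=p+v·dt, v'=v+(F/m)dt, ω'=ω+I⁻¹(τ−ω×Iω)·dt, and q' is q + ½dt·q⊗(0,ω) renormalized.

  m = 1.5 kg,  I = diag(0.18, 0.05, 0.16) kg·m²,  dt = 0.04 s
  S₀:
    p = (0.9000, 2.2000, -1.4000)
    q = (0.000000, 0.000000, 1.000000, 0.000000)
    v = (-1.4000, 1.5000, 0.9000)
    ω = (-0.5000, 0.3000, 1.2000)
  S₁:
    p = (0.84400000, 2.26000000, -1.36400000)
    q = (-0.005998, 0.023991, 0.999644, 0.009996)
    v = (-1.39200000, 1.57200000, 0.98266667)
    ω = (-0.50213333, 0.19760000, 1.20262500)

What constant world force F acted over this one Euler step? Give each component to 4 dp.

v₁ − v₀ = (0.00800000, 0.07200000, 0.08266667)
applied force F = (0.3000, 2.7000, 3.1000)

F = (0.3000, 2.7000, 3.1000)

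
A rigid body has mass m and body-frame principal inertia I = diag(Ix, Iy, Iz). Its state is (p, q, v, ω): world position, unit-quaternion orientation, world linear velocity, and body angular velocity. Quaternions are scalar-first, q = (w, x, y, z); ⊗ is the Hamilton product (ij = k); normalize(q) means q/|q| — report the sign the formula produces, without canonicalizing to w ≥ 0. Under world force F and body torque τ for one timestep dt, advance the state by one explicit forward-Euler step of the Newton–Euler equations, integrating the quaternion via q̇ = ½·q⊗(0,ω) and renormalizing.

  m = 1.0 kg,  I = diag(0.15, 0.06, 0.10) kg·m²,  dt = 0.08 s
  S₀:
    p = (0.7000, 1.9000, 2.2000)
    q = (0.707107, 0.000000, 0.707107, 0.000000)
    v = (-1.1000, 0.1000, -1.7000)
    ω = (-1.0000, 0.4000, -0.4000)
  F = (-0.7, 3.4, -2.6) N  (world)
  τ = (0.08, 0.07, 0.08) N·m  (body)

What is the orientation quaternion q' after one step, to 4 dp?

Hamilton product q⊗(0,ω) = (-0.2828428, -0.9899498, 0.2828428, 0.4242642)
q' = normalize(q + ½dt·q⊗(0,ω)) = (0.6951, -0.0396, 0.7177, 0.0170)

q' = (0.6951, -0.0396, 0.7177, 0.0170)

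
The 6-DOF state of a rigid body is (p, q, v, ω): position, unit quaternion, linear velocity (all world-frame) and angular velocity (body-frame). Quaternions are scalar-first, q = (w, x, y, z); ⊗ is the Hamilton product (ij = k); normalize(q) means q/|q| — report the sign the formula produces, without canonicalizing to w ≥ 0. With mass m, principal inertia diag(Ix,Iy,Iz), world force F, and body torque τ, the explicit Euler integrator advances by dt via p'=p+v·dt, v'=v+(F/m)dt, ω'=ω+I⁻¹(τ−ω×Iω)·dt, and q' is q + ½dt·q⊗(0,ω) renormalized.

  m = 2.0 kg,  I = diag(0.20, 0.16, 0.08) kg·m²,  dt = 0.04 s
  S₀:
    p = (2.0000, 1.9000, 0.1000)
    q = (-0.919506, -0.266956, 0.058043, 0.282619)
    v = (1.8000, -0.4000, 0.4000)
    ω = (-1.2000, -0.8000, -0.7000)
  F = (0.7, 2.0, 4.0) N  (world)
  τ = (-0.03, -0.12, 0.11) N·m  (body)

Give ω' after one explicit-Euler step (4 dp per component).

angular accel α = (0.0740, -1.3800, 1.8550)
ω + α·dt = (-1.1970, -0.8552, -0.6258)

ω' = (-1.1970, -0.8552, -0.6258)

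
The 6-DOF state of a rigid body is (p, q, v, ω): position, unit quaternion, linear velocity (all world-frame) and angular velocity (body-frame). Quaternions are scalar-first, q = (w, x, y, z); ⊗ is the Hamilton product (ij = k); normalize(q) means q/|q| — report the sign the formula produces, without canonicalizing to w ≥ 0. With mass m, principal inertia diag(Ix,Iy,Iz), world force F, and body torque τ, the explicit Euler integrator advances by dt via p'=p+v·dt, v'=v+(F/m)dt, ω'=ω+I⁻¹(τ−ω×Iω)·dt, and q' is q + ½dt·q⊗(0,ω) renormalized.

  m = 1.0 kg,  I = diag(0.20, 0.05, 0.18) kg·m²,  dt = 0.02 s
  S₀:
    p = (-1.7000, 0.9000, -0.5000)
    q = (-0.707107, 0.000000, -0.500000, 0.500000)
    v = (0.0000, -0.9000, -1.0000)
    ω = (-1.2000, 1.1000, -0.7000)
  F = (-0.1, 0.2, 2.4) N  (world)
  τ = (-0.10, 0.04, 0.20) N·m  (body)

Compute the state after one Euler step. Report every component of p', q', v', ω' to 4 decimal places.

p' = (-1.7000, 0.8820, -0.5200)
q' = (-0.6980, 0.0065, -0.5137, 0.4989)
v' = (-0.0020, -0.8960, -0.9520)
ω' = (-1.2000, 1.1093, -0.6998)

p + v·dt = (-1.7000, 0.8820, -0.5200)
v' = v + a·dt = (-0.0020, -0.8960, -0.9520)
precession coupling ω×(Iω) = (-0.1001, 0.0168, 0.1980)
(τ − ω×Iω)/I = (0.0005, 0.4640, 0.0111)
ω + α·dt = (-1.2000, 1.1093, -0.6998)
Hamilton product q⊗(0,ω) = (0.9000000, 0.6485284, -1.3778177, -0.1050251)
q + ½dt·q⊗(0,ω), renormalized = (-0.6980, 0.0065, -0.5137, 0.4989)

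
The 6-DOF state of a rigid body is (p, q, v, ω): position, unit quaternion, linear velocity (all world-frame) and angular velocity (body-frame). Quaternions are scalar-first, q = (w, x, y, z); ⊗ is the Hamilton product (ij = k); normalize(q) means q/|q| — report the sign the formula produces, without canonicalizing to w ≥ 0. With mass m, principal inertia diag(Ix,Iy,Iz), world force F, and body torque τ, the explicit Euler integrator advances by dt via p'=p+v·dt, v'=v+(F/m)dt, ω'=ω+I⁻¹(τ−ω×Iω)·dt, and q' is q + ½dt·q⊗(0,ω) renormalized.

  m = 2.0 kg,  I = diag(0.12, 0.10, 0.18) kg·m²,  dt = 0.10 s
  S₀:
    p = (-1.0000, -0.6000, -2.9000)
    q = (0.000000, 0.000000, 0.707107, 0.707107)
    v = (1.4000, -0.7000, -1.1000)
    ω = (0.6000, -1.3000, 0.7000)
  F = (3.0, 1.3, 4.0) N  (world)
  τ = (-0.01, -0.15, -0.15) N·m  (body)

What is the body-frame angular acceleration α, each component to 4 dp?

α = (0.5233, -1.2480, -0.9200)

precession coupling ω×(Iω) = (-0.0728, -0.0252, 0.0156)
angular accel α = (0.5233, -1.2480, -0.9200)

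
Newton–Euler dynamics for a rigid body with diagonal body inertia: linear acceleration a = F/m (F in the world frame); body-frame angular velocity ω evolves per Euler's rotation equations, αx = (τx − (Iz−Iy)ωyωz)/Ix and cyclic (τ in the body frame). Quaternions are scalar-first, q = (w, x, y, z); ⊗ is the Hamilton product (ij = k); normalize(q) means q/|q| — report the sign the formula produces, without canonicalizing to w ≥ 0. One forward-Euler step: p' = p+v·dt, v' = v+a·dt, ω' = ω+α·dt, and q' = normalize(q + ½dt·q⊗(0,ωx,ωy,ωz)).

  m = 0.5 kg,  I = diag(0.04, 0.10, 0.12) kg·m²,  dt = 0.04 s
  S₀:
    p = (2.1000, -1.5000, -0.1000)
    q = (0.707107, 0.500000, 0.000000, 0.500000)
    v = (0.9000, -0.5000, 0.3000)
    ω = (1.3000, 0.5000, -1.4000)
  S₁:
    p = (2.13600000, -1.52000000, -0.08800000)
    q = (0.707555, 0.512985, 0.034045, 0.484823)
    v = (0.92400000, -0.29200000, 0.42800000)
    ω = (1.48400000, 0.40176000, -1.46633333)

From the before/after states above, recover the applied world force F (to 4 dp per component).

F = (0.3000, 2.6000, 1.6000)

v₁ − v₀ = (0.02400000, 0.20800000, 0.12800000)
F = m·Δv/dt = (0.3000, 2.6000, 1.6000)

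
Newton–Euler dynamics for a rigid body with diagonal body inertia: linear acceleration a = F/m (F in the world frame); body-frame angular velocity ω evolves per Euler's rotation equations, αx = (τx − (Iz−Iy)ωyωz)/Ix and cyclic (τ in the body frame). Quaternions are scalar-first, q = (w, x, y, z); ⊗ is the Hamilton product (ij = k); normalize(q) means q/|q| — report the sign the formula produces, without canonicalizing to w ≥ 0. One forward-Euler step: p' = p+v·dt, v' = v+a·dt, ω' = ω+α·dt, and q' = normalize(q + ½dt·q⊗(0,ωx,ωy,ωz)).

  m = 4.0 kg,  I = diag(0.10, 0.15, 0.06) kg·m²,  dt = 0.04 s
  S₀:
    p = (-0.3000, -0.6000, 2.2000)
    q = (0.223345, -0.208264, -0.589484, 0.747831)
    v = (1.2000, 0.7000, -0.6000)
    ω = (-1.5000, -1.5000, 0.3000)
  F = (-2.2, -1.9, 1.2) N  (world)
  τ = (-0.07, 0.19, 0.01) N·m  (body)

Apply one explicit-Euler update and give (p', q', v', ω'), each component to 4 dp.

(τ − ω×Iω)/I = (-1.1050, 1.3867, -1.7083)
ω + α·dt = (-1.5442, -1.4445, 0.2317)
q⊗(0,ω) = (-1.4209713, 0.6098838, -1.3942848, -0.5048265)
q + ½dt·q⊗(0,ω), renormalized = (0.1947, -0.1959, -0.6168, 0.7371)
p' = p + v·dt = (-0.2520, -0.5720, 2.1760)
v + (F/m)dt = (1.1780, 0.6810, -0.5880)

p' = (-0.2520, -0.5720, 2.1760)
q' = (0.1947, -0.1959, -0.6168, 0.7371)
v' = (1.1780, 0.6810, -0.5880)
ω' = (-1.5442, -1.4445, 0.2317)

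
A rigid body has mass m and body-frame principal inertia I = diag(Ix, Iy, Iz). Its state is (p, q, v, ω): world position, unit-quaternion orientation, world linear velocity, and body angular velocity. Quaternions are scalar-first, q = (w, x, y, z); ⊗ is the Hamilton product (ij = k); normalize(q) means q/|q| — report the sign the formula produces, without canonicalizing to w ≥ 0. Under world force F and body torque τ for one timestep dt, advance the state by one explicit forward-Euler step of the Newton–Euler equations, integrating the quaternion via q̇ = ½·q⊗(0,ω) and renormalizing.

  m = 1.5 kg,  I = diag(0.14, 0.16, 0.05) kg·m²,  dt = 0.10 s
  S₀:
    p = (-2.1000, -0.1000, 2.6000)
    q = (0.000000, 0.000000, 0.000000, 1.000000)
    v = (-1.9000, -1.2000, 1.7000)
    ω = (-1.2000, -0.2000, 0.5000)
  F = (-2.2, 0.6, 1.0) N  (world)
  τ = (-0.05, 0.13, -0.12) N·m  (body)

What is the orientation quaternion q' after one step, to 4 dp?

Hamilton product q⊗(0,ω) = (-0.5000000, 0.2000000, -1.2000000, 0.0000000)
q' = normalize(q + ½dt·q⊗(0,ω)) = (-0.0249, 0.0100, -0.0599, 0.9978)

q' = (-0.0249, 0.0100, -0.0599, 0.9978)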